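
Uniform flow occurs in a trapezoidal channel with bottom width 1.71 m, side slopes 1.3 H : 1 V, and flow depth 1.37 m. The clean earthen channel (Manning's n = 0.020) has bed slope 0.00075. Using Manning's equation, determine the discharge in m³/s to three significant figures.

5.51 m³/s

A = (b + z·y)·y = (1.71 + 1.3×1.37)×1.37 = 4.783 m²
P = b + 2y√(1+z²) = 1.71 + 2×1.37×√(1+1.3²) = 6.204 m
R = A/P = 4.783/6.204 = 0.7709 m
Q = (1/n)·A·R^(2/3)·S^(1/2) = (1/0.020) × 4.783 × 0.7709^(2/3) × 0.00075^(1/2) = 5.506 m³/s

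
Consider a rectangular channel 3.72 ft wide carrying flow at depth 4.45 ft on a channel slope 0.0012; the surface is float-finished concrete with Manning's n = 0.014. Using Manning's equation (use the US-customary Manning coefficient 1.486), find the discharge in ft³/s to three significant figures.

72.9 ft³/s

A = b·y = 3.72 × 4.45 = 16.55 ft²
P = b + 2y = 3.72 + 2×4.45 = 12.62 ft
R = A/P = 16.55/12.62 = 1.312 ft
Q = (1.486/n)·A·R^(2/3)·S^(1/2) = (1.486/0.014) × 16.55 × 1.312^(2/3) × 0.0012^(1/2) = 72.94 ft³/s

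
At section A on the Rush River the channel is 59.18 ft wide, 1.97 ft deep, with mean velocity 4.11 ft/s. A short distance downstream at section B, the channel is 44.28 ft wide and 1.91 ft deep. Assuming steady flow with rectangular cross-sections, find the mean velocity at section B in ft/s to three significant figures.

5.67 ft/s

Q = A₁V₁ = (59.18×1.97) × 4.11 = 479.2 ft³/s
A₂ = 44.28 × 1.91 = 84.57 ft²
V₂ = Q/A₂ = 479.2/84.57 = 5.666 ft/s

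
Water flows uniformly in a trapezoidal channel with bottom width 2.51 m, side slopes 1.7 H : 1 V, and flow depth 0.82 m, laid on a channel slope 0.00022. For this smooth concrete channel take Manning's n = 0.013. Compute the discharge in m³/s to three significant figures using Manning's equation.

2.47 m³/s

A = (b + z·y)·y = (2.51 + 1.7×0.82)×0.82 = 3.201 m²
P = b + 2y√(1+z²) = 2.51 + 2×0.82×√(1+1.7²) = 5.745 m
R = A/P = 3.201/5.745 = 0.5573 m
Q = (1/n)·A·R^(2/3)·S^(1/2) = (1/0.013) × 3.201 × 0.5573^(2/3) × 0.00022^(1/2) = 2.473 m³/s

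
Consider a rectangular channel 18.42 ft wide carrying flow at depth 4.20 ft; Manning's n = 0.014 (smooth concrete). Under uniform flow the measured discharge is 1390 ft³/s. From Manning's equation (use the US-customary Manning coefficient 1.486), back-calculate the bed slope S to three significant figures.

A = b·y = 18.42 × 4.20 = 77.36 ft²
P = b + 2y = 18.42 + 2×4.20 = 26.82 ft
R = A/P = 77.36/26.82 = 2.885 ft
S = (Q·n / (1.486·A·R^(2/3)))² = (1390×0.014 / (1.486×77.36×2.026))² = 0.006978

0.00698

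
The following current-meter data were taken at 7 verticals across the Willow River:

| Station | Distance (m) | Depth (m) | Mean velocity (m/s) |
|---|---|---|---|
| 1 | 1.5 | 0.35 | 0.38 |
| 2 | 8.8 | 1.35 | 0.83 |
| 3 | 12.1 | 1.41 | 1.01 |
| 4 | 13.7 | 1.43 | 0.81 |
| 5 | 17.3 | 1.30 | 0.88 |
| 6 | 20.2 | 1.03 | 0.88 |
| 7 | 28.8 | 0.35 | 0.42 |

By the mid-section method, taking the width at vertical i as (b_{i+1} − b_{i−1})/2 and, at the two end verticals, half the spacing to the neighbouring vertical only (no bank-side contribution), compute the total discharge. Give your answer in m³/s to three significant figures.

w_1 = (8.8 − 1.5)/2 = 3.65 m; q_1 = 0.38 × 0.35 × 3.65 = 0.4855 m³/s
w_2 = (12.1 − 1.5)/2 = 5.3 m; q_2 = 0.83 × 1.35 × 5.3 = 5.939 m³/s
w_3 = (13.7 − 8.8)/2 = 2.45 m; q_3 = 1.01 × 1.41 × 2.45 = 3.489 m³/s
w_4 = (17.3 − 12.1)/2 = 2.6 m; q_4 = 0.81 × 1.43 × 2.6 = 3.012 m³/s
w_5 = (20.2 − 13.7)/2 = 3.25 m; q_5 = 0.88 × 1.30 × 3.25 = 3.718 m³/s
w_6 = (28.8 − 17.3)/2 = 5.75 m; q_6 = 0.88 × 1.03 × 5.75 = 5.212 m³/s
w_7 = (28.8 − 20.2)/2 = 4.3 m; q_7 = 0.42 × 0.35 × 4.3 = 0.6321 m³/s
Q = Σ qᵢ = 22.49 m³/s

22.5 m³/s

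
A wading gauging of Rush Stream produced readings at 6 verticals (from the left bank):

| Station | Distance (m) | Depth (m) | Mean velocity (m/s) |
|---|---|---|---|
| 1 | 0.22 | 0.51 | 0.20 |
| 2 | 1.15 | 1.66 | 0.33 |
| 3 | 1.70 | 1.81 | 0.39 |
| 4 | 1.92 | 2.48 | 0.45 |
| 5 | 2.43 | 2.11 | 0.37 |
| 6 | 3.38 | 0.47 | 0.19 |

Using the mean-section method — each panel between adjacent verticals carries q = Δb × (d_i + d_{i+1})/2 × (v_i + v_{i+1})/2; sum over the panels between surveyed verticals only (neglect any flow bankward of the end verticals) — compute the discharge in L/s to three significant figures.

1630 L/s

Panel 1-2: Δb = 0.93 m, d̄ = (0.51+1.66)/2 = 1.085, v̄ = (0.20+0.33)/2 = 0.265 → q = 0.93×1.085×0.265 = 0.2674 m³/s
Panel 2-3: Δb = 0.55 m, d̄ = (1.66+1.81)/2 = 1.735, v̄ = (0.33+0.39)/2 = 0.36 → q = 0.55×1.735×0.36 = 0.3435 m³/s
Panel 3-4: Δb = 0.22 m, d̄ = (1.81+2.48)/2 = 2.145, v̄ = (0.39+0.45)/2 = 0.42 → q = 0.22×2.145×0.42 = 0.1982 m³/s
Panel 4-5: Δb = 0.51 m, d̄ = (2.48+2.11)/2 = 2.295, v̄ = (0.45+0.37)/2 = 0.41 → q = 0.51×2.295×0.41 = 0.4799 m³/s
Panel 5-6: Δb = 0.95 m, d̄ = (2.11+0.47)/2 = 1.29, v̄ = (0.37+0.19)/2 = 0.28 → q = 0.95×1.29×0.28 = 0.3431 m³/s
Q = Σ q = 1.632 m³/s
= 1.632 × 1000 = 1632 L/s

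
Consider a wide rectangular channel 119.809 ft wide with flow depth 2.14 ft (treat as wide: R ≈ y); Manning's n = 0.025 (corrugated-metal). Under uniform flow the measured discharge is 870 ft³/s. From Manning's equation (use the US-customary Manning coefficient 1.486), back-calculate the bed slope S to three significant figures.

0.00118

A = b·y = 119.809 × 2.14 = 256.4 ft²
Wide channel: R ≈ y = 2.14 ft
S = (Q·n / (1.486·A·R^(2/3)))² = (870×0.025 / (1.486×256.4×1.661))² = 0.001182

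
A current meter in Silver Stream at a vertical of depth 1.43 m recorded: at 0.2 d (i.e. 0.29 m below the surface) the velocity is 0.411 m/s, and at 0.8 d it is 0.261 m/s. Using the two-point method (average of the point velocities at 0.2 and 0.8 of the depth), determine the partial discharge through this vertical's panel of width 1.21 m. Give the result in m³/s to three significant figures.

v̄ = (0.411 + 0.261) / 2 = 0.3360 m/s
q = v̄ × d × w = 0.3360 × 1.43 × 1.21 = 0.5814 m³/s

0.581 m³/s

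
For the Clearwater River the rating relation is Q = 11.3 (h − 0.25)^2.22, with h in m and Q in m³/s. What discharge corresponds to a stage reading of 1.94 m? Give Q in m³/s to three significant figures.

36.2 m³/s

Q = 11.3 × (1.94 − 0.25)^2.22 = 11.3 × 1.69^2.22 = 36.22 m³/s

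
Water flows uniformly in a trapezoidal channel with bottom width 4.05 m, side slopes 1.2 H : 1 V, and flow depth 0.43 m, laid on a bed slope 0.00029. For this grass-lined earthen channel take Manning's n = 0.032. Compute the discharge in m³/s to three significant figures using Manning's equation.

A = (b + z·y)·y = (4.05 + 1.2×0.43)×0.43 = 1.963 m²
P = b + 2y√(1+z²) = 4.05 + 2×0.43×√(1+1.2²) = 5.393 m
R = A/P = 1.963/5.393 = 0.3640 m
Q = (1/n)·A·R^(2/3)·S^(1/2) = (1/0.032) × 1.963 × 0.3640^(2/3) × 0.00029^(1/2) = 0.5327 m³/s

0.533 m³/s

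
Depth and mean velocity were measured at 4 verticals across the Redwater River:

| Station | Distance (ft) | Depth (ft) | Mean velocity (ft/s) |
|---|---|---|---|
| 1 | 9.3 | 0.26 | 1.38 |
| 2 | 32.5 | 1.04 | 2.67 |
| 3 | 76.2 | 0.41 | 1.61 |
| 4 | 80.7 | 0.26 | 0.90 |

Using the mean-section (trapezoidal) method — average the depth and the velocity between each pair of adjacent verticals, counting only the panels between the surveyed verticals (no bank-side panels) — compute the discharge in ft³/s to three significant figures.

Panel 1-2: Δb = 23.2 ft, d̄ = (0.26+1.04)/2 = 0.65, v̄ = (1.38+2.67)/2 = 2.025 → q = 23.2×0.65×2.025 = 30.54 ft³/s
Panel 2-3: Δb = 43.7 ft, d̄ = (1.04+0.41)/2 = 0.725, v̄ = (2.67+1.61)/2 = 2.14 → q = 43.7×0.725×2.14 = 67.80 ft³/s
Panel 3-4: Δb = 4.5 ft, d̄ = (0.41+0.26)/2 = 0.335, v̄ = (1.61+0.90)/2 = 1.255 → q = 4.5×0.335×1.255 = 1.892 ft³/s
Q = Σ q = 100.2 ft³/s

100 ft³/s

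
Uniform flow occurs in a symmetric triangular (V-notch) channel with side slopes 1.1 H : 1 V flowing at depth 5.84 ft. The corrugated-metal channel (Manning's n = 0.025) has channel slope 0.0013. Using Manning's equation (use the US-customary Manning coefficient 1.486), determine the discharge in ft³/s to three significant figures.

134 ft³/s

A = z·y² = 1.1×5.84² = 37.52 ft²
P = 2y√(1+z²) = 2×5.84×√(1+1.1²) = 17.36 ft
R = A/P = 37.52/17.36 = 2.161 ft
Q = (1.486/n)·A·R^(2/3)·S^(1/2) = (1.486/0.025) × 37.52 × 2.161^(2/3) × 0.0013^(1/2) = 134.4 ft³/s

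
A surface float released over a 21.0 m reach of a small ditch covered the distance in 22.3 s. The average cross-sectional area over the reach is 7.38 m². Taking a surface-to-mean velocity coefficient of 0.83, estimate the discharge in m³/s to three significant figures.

5.77 m³/s

v_surface = L / t̄ = 21.0 / 22.3 = 0.9417 m/s
v_mean = 0.83 × 0.9417 = 0.7816 m/s
Q = A × v_mean = 7.38 × 0.7816 = 5.768 m³/s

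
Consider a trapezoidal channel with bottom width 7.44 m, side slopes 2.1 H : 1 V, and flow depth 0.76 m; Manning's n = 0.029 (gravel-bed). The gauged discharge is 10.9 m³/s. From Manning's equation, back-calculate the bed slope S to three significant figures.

A = (b + z·y)·y = (7.44 + 2.1×0.76)×0.76 = 6.867 m²
P = b + 2y√(1+z²) = 7.44 + 2×0.76×√(1+2.1²) = 10.98 m
R = A/P = 6.867/10.98 = 0.6257 m
S = (Q·n / (1·A·R^(2/3)))² = (10.9×0.029 / (1×6.867×0.7316))² = 0.003959

0.00396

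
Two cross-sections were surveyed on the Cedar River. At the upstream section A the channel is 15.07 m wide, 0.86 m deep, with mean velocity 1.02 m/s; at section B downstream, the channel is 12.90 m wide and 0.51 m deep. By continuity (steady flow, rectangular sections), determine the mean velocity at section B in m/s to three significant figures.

Q = A₁V₁ = (15.07×0.86) × 1.02 = 13.22 m³/s
A₂ = 12.90 × 0.51 = 6.579 m²
V₂ = Q/A₂ = 13.22/6.579 = 2.009 m/s

2.01 m/s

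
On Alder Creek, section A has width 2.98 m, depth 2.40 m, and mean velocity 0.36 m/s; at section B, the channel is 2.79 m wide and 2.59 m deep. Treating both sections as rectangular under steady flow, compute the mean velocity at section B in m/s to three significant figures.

Q = A₁V₁ = (2.98×2.40) × 0.36 = 2.575 m³/s
A₂ = 2.79 × 2.59 = 7.226 m²
V₂ = Q/A₂ = 2.575/7.226 = 0.3563 m/s

0.356 m/s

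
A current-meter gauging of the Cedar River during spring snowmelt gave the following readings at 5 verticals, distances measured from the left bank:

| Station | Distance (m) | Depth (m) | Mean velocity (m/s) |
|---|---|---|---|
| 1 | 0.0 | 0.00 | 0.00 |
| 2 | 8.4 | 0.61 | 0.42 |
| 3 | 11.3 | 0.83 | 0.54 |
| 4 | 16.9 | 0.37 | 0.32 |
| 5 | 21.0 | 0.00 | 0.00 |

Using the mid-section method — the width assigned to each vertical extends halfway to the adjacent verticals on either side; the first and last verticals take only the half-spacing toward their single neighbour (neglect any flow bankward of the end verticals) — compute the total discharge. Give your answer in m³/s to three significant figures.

3.93 m³/s

w_2 = (11.3 − 0.0)/2 = 5.65 m; q_2 = 0.42 × 0.61 × 5.65 = 1.448 m³/s
w_3 = (16.9 − 8.4)/2 = 4.25 m; q_3 = 0.54 × 0.83 × 4.25 = 1.905 m³/s
w_4 = (21.0 − 11.3)/2 = 4.85 m; q_4 = 0.32 × 0.37 × 4.85 = 0.5742 m³/s
Stations 1, 5 contribute zero (depth or velocity is 0).
Q = Σ qᵢ = 3.927 m³/s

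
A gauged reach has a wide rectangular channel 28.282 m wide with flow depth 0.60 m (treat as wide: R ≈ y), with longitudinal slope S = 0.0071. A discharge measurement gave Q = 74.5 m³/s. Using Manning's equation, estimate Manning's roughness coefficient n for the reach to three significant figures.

0.0137

A = b·y = 28.282 × 0.60 = 16.97 m²
Wide channel: R ≈ y = 0.60 m
n = (1/Q)·A·R^(2/3)·S^(1/2) = (1/74.5) × 16.97 × 0.7114 × 0.08426 = 0.01365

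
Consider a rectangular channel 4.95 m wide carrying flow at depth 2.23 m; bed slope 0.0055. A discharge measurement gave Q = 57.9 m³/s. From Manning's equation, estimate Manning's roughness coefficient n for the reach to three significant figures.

0.0157

A = b·y = 4.95 × 2.23 = 11.04 m²
P = b + 2y = 4.95 + 2×2.23 = 9.410 m
R = A/P = 11.04/9.410 = 1.173 m
n = (1/Q)·A·R^(2/3)·S^(1/2) = (1/57.9) × 11.04 × 1.112 × 0.07416 = 0.01573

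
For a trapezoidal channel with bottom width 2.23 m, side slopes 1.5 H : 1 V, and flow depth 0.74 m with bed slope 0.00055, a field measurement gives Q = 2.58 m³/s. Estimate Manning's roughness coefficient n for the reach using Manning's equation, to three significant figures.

A = (b + z·y)·y = (2.23 + 1.5×0.74)×0.74 = 2.472 m²
P = b + 2y√(1+z²) = 2.23 + 2×0.74×√(1+1.5²) = 4.898 m
R = A/P = 2.472/4.898 = 0.5046 m
n = (1/Q)·A·R^(2/3)·S^(1/2) = (1/2.58) × 2.472 × 0.6338 × 0.02345 = 0.01424

0.0142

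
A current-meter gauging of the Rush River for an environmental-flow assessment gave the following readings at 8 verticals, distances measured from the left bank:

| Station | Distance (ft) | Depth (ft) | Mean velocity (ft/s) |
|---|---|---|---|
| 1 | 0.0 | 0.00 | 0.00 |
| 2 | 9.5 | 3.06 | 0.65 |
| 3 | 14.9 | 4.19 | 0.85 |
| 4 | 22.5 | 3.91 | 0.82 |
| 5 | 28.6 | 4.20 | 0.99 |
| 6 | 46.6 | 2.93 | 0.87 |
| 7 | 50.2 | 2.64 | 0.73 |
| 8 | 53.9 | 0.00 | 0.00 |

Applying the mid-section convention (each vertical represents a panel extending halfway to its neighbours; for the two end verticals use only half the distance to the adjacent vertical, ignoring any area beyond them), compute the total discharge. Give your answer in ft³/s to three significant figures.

w_2 = (14.9 − 0.0)/2 = 7.45 ft; q_2 = 0.65 × 3.06 × 7.45 = 14.82 ft³/s
w_3 = (22.5 − 9.5)/2 = 6.5 ft; q_3 = 0.85 × 4.19 × 6.5 = 23.15 ft³/s
w_4 = (28.6 − 14.9)/2 = 6.85 ft; q_4 = 0.82 × 3.91 × 6.85 = 21.96 ft³/s
w_5 = (46.6 − 22.5)/2 = 12.05 ft; q_5 = 0.99 × 4.20 × 12.05 = 50.10 ft³/s
w_6 = (50.2 − 28.6)/2 = 10.8 ft; q_6 = 0.87 × 2.93 × 10.8 = 27.53 ft³/s
w_7 = (53.9 − 46.6)/2 = 3.65 ft; q_7 = 0.73 × 2.64 × 3.65 = 7.034 ft³/s
Stations 1, 8 contribute zero (depth or velocity is 0).
Q = Σ qᵢ = 144.6 ft³/s

145 ft³/s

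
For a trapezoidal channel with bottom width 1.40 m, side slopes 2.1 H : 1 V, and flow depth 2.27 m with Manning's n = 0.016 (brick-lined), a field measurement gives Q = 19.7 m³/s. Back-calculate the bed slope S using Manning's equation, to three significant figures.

0.000411

A = (b + z·y)·y = (1.40 + 2.1×2.27)×2.27 = 14.00 m²
P = b + 2y√(1+z²) = 1.40 + 2×2.27×√(1+2.1²) = 11.96 m
R = A/P = 14.00/11.96 = 1.171 m
S = (Q·n / (1·A·R^(2/3)))² = (19.7×0.016 / (1×14.00×1.111))² = 0.0004110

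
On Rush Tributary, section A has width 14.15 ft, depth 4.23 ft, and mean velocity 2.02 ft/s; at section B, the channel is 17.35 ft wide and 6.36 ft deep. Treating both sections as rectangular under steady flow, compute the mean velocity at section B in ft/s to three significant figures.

Q = A₁V₁ = (14.15×4.23) × 2.02 = 120.9 ft³/s
A₂ = 17.35 × 6.36 = 110.3 ft²
V₂ = Q/A₂ = 120.9/110.3 = 1.096 ft/s

1.10 ft/s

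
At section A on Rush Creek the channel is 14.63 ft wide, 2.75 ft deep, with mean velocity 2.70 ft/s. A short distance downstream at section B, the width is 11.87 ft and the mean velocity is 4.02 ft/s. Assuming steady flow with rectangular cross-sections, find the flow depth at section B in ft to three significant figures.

2.28 ft

Q = A₁V₁ = (14.63×2.75) × 2.70 = 108.6 ft³/s
d₂ = Q/(b₂ V₂) = 108.6/(11.87×4.02) = 2.276 ft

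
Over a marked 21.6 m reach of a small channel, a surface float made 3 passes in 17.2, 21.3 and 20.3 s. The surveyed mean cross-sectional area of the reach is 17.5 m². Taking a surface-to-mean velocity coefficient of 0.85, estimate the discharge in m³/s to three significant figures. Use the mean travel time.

16.4 m³/s

t̄ = (17.2 + 21.3 + 20.3) / 3 = 19.6 s
v_surface = L / t̄ = 21.6 / 19.6 = 1.102 m/s
v_mean = 0.85 × 1.102 = 0.9367 m/s
Q = A × v_mean = 17.5 × 0.9367 = 16.39 m³/s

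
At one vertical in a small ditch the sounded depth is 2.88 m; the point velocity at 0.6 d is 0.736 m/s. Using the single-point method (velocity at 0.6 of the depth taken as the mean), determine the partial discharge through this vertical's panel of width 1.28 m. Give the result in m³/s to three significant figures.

v̄ = v₀.₆ = 0.736 m/s
q = v̄ × d × w = 0.7360 × 2.88 × 1.28 = 2.713 m³/s

2.71 m³/s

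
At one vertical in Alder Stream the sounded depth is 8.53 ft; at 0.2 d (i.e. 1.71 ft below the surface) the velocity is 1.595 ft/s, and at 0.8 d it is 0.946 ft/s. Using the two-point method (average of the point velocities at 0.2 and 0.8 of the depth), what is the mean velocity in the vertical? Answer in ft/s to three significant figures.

1.27 ft/s

v̄ = (1.595 + 0.946) / 2 = 1.271 ft/s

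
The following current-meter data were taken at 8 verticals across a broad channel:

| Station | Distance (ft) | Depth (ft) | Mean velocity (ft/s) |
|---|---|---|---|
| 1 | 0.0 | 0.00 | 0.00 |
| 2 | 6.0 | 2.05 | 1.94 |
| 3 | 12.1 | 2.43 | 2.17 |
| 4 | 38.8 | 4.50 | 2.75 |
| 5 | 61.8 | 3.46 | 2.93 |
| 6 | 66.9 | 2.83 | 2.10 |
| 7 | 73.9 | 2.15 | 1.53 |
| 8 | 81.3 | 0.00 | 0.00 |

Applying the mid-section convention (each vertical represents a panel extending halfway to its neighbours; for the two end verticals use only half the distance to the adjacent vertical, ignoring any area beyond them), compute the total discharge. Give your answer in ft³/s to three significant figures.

w_2 = (12.1 − 0.0)/2 = 6.05 ft; q_2 = 1.94 × 2.05 × 6.05 = 24.06 ft³/s
w_3 = (38.8 − 6.0)/2 = 16.4 ft; q_3 = 2.17 × 2.43 × 16.4 = 86.48 ft³/s
w_4 = (61.8 − 12.1)/2 = 24.85 ft; q_4 = 2.75 × 4.50 × 24.85 = 307.5 ft³/s
w_5 = (66.9 − 38.8)/2 = 14.05 ft; q_5 = 2.93 × 3.46 × 14.05 = 142.4 ft³/s
w_6 = (73.9 − 61.8)/2 = 6.05 ft; q_6 = 2.10 × 2.83 × 6.05 = 35.96 ft³/s
w_7 = (81.3 − 66.9)/2 = 7.2 ft; q_7 = 1.53 × 2.15 × 7.2 = 23.68 ft³/s
Stations 1, 8 contribute zero (depth or velocity is 0).
Q = Σ qᵢ = 620.1 ft³/s

620 ft³/s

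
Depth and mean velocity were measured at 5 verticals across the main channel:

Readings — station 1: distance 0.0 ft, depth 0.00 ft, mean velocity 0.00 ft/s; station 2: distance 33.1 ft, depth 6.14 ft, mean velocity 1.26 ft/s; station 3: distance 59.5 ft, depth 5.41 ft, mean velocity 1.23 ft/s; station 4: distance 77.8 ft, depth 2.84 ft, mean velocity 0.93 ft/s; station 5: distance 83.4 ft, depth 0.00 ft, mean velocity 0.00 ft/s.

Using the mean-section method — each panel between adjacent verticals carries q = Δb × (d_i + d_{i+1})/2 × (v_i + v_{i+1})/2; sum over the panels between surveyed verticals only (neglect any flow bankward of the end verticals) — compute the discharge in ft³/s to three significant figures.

Panel 1-2: Δb = 33.1 ft, d̄ = (0.00+6.14)/2 = 3.07, v̄ = (0.00+1.26)/2 = 0.63 → q = 33.1×3.07×0.63 = 64.02 ft³/s
Panel 2-3: Δb = 26.4 ft, d̄ = (6.14+5.41)/2 = 5.775, v̄ = (1.26+1.23)/2 = 1.245 → q = 26.4×5.775×1.245 = 189.8 ft³/s
Panel 3-4: Δb = 18.3 ft, d̄ = (5.41+2.84)/2 = 4.125, v̄ = (1.23+0.93)/2 = 1.08 → q = 18.3×4.125×1.08 = 81.53 ft³/s
Panel 4-5: Δb = 5.6 ft, d̄ = (2.84+0.00)/2 = 1.42, v̄ = (0.93+0.00)/2 = 0.465 → q = 5.6×1.42×0.465 = 3.698 ft³/s
Q = Σ q = 339.1 ft³/s

339 ft³/s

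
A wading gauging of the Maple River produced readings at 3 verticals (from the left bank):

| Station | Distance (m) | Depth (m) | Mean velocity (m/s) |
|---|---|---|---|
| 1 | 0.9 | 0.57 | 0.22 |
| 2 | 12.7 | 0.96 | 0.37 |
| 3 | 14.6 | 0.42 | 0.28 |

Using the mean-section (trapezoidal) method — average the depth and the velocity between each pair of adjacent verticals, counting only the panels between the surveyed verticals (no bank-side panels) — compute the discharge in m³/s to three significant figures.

3.09 m³/s

Panel 1-2: Δb = 11.8 m, d̄ = (0.57+0.96)/2 = 0.765, v̄ = (0.22+0.37)/2 = 0.295 → q = 11.8×0.765×0.295 = 2.663 m³/s
Panel 2-3: Δb = 1.9 m, d̄ = (0.96+0.42)/2 = 0.69, v̄ = (0.37+0.28)/2 = 0.325 → q = 1.9×0.69×0.325 = 0.4261 m³/s
Q = Σ q = 3.089 m³/s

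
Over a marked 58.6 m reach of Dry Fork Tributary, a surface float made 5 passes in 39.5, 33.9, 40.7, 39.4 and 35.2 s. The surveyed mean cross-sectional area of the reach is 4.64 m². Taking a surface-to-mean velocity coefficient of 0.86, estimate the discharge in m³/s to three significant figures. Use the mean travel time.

t̄ = (39.5 + 33.9 + 40.7 + 39.4 + 35.2) / 5 = 37.74 s
v_surface = L / t̄ = 58.6 / 37.74 = 1.553 m/s
v_mean = 0.86 × 1.553 = 1.335 m/s
Q = A × v_mean = 4.64 × 1.335 = 6.196 m³/s

6.20 m³/s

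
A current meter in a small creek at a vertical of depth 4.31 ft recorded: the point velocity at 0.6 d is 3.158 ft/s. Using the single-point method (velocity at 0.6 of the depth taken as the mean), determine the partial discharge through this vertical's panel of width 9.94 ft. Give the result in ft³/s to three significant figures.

v̄ = v₀.₆ = 3.158 ft/s
q = v̄ × d × w = 3.158 × 4.31 × 9.94 = 135.3 ft³/s

135 ft³/s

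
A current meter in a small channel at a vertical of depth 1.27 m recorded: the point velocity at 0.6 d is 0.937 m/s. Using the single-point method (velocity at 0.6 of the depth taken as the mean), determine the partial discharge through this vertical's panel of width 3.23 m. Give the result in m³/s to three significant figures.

3.84 m³/s

v̄ = v₀.₆ = 0.937 m/s
q = v̄ × d × w = 0.9370 × 1.27 × 3.23 = 3.844 m³/s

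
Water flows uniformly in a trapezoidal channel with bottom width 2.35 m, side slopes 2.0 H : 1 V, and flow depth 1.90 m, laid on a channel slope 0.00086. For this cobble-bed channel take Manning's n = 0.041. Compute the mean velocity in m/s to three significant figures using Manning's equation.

0.752 m/s

A = (b + z·y)·y = (2.35 + 2.0×1.90)×1.90 = 11.69 m²
P = b + 2y√(1+z²) = 2.35 + 2×1.90×√(1+2.0²) = 10.85 m
R = A/P = 11.69/10.85 = 1.077 m
Q = (1/n)·A·R^(2/3)·S^(1/2) = (1/0.041) × 11.69 × 1.077^(2/3) × 0.00086^(1/2) = 8.783 m³/s
V = Q/A = 8.783/11.69 = 0.7516 m/s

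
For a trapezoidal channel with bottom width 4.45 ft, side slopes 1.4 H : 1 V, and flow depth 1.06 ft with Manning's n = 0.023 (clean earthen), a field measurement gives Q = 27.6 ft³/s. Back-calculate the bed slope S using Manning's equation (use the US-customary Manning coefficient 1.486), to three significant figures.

0.00646

A = (b + z·y)·y = (4.45 + 1.4×1.06)×1.06 = 6.290 ft²
P = b + 2y√(1+z²) = 4.45 + 2×1.06×√(1+1.4²) = 8.097 ft
R = A/P = 6.290/8.097 = 0.7768 ft
S = (Q·n / (1.486·A·R^(2/3)))² = (27.6×0.023 / (1.486×6.290×0.8450))² = 0.006459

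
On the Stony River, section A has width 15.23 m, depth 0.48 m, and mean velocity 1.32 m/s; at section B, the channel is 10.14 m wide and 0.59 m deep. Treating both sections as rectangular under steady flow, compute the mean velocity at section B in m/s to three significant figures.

Q = A₁V₁ = (15.23×0.48) × 1.32 = 9.650 m³/s
A₂ = 10.14 × 0.59 = 5.983 m²
V₂ = Q/A₂ = 9.650/5.983 = 1.613 m/s

1.61 m/s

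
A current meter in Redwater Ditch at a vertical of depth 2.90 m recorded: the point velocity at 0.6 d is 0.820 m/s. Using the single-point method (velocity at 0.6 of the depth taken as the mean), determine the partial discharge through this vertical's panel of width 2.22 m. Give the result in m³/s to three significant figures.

5.28 m³/s

v̄ = v₀.₆ = 0.820 m/s
q = v̄ × d × w = 0.8200 × 2.90 × 2.22 = 5.279 m³/s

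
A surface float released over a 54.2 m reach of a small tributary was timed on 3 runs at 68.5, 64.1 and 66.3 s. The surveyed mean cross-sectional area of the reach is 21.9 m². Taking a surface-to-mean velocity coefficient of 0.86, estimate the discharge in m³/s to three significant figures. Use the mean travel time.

t̄ = (68.5 + 64.1 + 66.3) / 3 = 66.3 s
v_surface = L / t̄ = 54.2 / 66.3 = 0.8175 m/s
v_mean = 0.86 × 0.8175 = 0.7030 m/s
Q = A × v_mean = 21.9 × 0.7030 = 15.40 m³/s

15.4 m³/s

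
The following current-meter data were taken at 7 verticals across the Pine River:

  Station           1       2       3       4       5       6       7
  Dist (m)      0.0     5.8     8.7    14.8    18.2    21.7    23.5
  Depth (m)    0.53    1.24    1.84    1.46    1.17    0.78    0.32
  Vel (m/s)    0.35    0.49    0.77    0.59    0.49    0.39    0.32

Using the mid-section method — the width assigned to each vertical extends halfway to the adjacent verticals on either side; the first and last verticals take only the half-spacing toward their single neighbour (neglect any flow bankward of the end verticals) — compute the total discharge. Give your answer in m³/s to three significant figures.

16.5 m³/s

w_1 = (5.8 − 0.0)/2 = 2.9 m; q_1 = 0.35 × 0.53 × 2.9 = 0.5380 m³/s
w_2 = (8.7 − 0.0)/2 = 4.35 m; q_2 = 0.49 × 1.24 × 4.35 = 2.643 m³/s
w_3 = (14.8 − 5.8)/2 = 4.5 m; q_3 = 0.77 × 1.84 × 4.5 = 6.376 m³/s
w_4 = (18.2 − 8.7)/2 = 4.75 m; q_4 = 0.59 × 1.46 × 4.75 = 4.092 m³/s
w_5 = (21.7 − 14.8)/2 = 3.45 m; q_5 = 0.49 × 1.17 × 3.45 = 1.978 m³/s
w_6 = (23.5 − 18.2)/2 = 2.65 m; q_6 = 0.39 × 0.78 × 2.65 = 0.8061 m³/s
w_7 = (23.5 − 21.7)/2 = 0.9 m; q_7 = 0.32 × 0.32 × 0.9 = 0.09216 m³/s
Q = Σ qᵢ = 16.52 m³/s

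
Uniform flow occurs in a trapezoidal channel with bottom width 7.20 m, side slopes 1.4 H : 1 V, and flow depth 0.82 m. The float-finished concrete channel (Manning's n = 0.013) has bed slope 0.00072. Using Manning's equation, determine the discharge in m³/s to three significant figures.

11.0 m³/s

A = (b + z·y)·y = (7.20 + 1.4×0.82)×0.82 = 6.845 m²
P = b + 2y√(1+z²) = 7.20 + 2×0.82×√(1+1.4²) = 10.02 m
R = A/P = 6.845/10.02 = 0.6831 m
Q = (1/n)·A·R^(2/3)·S^(1/2) = (1/0.013) × 6.845 × 0.6831^(2/3) × 0.00072^(1/2) = 10.96 m³/s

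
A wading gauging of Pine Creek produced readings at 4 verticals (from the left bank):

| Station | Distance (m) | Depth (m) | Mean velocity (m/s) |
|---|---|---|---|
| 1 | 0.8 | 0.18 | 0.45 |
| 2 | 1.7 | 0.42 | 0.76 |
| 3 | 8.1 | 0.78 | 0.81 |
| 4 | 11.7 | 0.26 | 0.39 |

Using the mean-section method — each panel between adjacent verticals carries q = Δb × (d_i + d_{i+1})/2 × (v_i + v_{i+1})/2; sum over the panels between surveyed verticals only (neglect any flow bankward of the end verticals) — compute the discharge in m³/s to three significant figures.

4.30 m³/s

Panel 1-2: Δb = 0.9 m, d̄ = (0.18+0.42)/2 = 0.3, v̄ = (0.45+0.76)/2 = 0.605 → q = 0.9×0.3×0.605 = 0.1634 m³/s
Panel 2-3: Δb = 6.4 m, d̄ = (0.42+0.78)/2 = 0.6, v̄ = (0.76+0.81)/2 = 0.785 → q = 6.4×0.6×0.785 = 3.014 m³/s
Panel 3-4: Δb = 3.6 m, d̄ = (0.78+0.26)/2 = 0.52, v̄ = (0.81+0.39)/2 = 0.6 → q = 3.6×0.52×0.6 = 1.123 m³/s
Q = Σ q = 4.301 m³/s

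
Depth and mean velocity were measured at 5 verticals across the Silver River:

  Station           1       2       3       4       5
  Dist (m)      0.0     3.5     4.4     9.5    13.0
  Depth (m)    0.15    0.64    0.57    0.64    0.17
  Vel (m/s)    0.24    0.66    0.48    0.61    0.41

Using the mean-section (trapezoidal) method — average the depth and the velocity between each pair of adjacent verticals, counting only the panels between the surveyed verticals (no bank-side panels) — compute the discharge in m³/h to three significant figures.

Panel 1-2: Δb = 3.5 m, d̄ = (0.15+0.64)/2 = 0.395, v̄ = (0.24+0.66)/2 = 0.45 → q = 3.5×0.395×0.45 = 0.6221 m³/s
Panel 2-3: Δb = 0.9 m, d̄ = (0.64+0.57)/2 = 0.605, v̄ = (0.66+0.48)/2 = 0.57 → q = 0.9×0.605×0.57 = 0.3104 m³/s
Panel 3-4: Δb = 5.1 m, d̄ = (0.57+0.64)/2 = 0.605, v̄ = (0.48+0.61)/2 = 0.545 → q = 5.1×0.605×0.545 = 1.682 m³/s
Panel 4-5: Δb = 3.5 m, d̄ = (0.64+0.17)/2 = 0.405, v̄ = (0.61+0.41)/2 = 0.51 → q = 3.5×0.405×0.51 = 0.7229 m³/s
Q = Σ q = 3.337 m³/s
= 3.337 × 3600 = 12010 m³/h

12000 m³/h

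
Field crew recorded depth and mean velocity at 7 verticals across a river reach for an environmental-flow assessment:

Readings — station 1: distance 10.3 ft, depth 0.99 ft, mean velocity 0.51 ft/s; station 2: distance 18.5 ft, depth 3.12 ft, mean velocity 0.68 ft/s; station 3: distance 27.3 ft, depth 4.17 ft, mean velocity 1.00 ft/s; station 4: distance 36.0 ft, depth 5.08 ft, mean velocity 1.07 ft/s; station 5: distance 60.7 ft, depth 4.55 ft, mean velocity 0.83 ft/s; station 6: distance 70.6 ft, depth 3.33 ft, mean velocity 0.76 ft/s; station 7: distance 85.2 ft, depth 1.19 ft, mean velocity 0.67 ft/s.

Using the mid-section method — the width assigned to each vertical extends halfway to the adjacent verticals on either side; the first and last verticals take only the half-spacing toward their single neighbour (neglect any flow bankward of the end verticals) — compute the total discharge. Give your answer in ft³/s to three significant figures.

250 ft³/s

w_1 = (18.5 − 10.3)/2 = 4.1 ft; q_1 = 0.51 × 0.99 × 4.1 = 2.070 ft³/s
w_2 = (27.3 − 10.3)/2 = 8.5 ft; q_2 = 0.68 × 3.12 × 8.5 = 18.03 ft³/s
w_3 = (36.0 − 18.5)/2 = 8.75 ft; q_3 = 1.00 × 4.17 × 8.75 = 36.49 ft³/s
w_4 = (60.7 − 27.3)/2 = 16.7 ft; q_4 = 1.07 × 5.08 × 16.7 = 90.77 ft³/s
w_5 = (70.6 − 36.0)/2 = 17.3 ft; q_5 = 0.83 × 4.55 × 17.3 = 65.33 ft³/s
w_6 = (85.2 − 60.7)/2 = 12.25 ft; q_6 = 0.76 × 3.33 × 12.25 = 31.00 ft³/s
w_7 = (85.2 − 70.6)/2 = 7.3 ft; q_7 = 0.67 × 1.19 × 7.3 = 5.820 ft³/s
Q = Σ qᵢ = 249.5 ft³/s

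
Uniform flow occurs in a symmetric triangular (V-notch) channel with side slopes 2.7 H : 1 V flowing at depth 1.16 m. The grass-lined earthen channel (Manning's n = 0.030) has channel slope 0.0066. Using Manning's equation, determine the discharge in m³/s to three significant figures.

A = z·y² = 2.7×1.16² = 3.633 m²
P = 2y√(1+z²) = 2×1.16×√(1+2.7²) = 6.680 m
R = A/P = 3.633/6.680 = 0.5439 m
Q = (1/n)·A·R^(2/3)·S^(1/2) = (1/0.030) × 3.633 × 0.5439^(2/3) × 0.0066^(1/2) = 6.556 m³/s

6.56 m³/s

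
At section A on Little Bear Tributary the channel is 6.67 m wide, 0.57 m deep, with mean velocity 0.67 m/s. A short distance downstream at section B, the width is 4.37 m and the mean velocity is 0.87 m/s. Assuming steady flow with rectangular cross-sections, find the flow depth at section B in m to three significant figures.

Q = A₁V₁ = (6.67×0.57) × 0.67 = 2.547 m³/s
d₂ = Q/(b₂ V₂) = 2.547/(4.37×0.87) = 0.6700 m

0.670 m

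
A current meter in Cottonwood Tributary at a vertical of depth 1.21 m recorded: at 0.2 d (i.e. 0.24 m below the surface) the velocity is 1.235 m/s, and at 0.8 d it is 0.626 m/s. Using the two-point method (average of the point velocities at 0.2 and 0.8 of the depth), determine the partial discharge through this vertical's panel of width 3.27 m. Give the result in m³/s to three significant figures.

3.68 m³/s

v̄ = (1.235 + 0.626) / 2 = 0.9305 m/s
q = v̄ × d × w = 0.9305 × 1.21 × 3.27 = 3.682 m³/s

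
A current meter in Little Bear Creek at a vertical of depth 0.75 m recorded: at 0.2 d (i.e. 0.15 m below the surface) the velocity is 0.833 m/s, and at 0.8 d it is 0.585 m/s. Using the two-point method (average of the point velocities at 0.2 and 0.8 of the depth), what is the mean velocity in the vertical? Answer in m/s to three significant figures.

0.709 m/s

v̄ = (0.833 + 0.585) / 2 = 0.7090 m/s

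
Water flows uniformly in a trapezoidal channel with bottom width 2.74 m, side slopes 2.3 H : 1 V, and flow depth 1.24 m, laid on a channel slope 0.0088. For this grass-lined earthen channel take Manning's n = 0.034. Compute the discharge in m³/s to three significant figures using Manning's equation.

16.1 m³/s

A = (b + z·y)·y = (2.74 + 2.3×1.24)×1.24 = 6.934 m²
P = b + 2y√(1+z²) = 2.74 + 2×1.24×√(1+2.3²) = 8.960 m
R = A/P = 6.934/8.960 = 0.7739 m
Q = (1/n)·A·R^(2/3)·S^(1/2) = (1/0.034) × 6.934 × 0.7739^(2/3) × 0.0088^(1/2) = 16.13 m³/s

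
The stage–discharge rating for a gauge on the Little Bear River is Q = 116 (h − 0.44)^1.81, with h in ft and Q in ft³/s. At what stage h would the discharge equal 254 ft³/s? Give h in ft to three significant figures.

h − h₀ = (Q/C)^(1/b) = (254/116)^(1/1.81) = 1.542 ft
h = 0.44 + 1.542 = 1.982 ft

1.98 ft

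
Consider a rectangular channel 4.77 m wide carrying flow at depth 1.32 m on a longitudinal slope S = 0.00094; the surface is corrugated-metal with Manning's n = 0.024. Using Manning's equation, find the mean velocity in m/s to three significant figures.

1.15 m/s

A = b·y = 4.77 × 1.32 = 6.296 m²
P = b + 2y = 4.77 + 2×1.32 = 7.410 m
R = A/P = 6.296/7.410 = 0.8497 m
Q = (1/n)·A·R^(2/3)·S^(1/2) = (1/0.024) × 6.296 × 0.8497^(2/3) × 0.00094^(1/2) = 7.216 m³/s
V = Q/A = 7.216/6.296 = 1.146 m/s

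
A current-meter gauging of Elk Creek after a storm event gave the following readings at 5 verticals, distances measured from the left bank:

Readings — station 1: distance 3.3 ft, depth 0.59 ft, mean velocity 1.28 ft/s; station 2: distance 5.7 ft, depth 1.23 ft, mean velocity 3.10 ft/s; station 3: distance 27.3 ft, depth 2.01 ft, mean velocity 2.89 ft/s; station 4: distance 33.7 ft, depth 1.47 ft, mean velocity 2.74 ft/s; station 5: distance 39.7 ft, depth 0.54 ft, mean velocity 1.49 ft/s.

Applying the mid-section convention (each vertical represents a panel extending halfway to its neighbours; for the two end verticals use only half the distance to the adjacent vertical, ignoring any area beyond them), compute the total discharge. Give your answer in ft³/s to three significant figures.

w_1 = (5.7 − 3.3)/2 = 1.2 ft; q_1 = 1.28 × 0.59 × 1.2 = 0.9062 ft³/s
w_2 = (27.3 − 3.3)/2 = 12 ft; q_2 = 3.10 × 1.23 × 12 = 45.76 ft³/s
w_3 = (33.7 − 5.7)/2 = 14 ft; q_3 = 2.89 × 2.01 × 14 = 81.32 ft³/s
w_4 = (39.7 − 27.3)/2 = 6.2 ft; q_4 = 2.74 × 1.47 × 6.2 = 24.97 ft³/s
w_5 = (39.7 − 33.7)/2 = 3 ft; q_5 = 1.49 × 0.54 × 3 = 2.414 ft³/s
Q = Σ qᵢ = 155.4 ft³/s

155 ft³/s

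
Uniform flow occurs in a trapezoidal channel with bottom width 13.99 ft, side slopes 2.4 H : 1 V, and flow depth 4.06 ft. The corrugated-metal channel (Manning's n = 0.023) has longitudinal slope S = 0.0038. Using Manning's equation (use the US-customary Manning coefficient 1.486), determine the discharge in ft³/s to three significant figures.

752 ft³/s

A = (b + z·y)·y = (13.99 + 2.4×4.06)×4.06 = 96.36 ft²
P = b + 2y√(1+z²) = 13.99 + 2×4.06×√(1+2.4²) = 35.10 ft
R = A/P = 96.36/35.10 = 2.745 ft
Q = (1.486/n)·A·R^(2/3)·S^(1/2) = (1.486/0.023) × 96.36 × 2.745^(2/3) × 0.0038^(1/2) = 752.4 ft³/s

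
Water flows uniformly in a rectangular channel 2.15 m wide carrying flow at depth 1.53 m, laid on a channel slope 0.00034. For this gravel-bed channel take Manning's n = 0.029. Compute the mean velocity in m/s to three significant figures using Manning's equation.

A = b·y = 2.15 × 1.53 = 3.290 m²
P = b + 2y = 2.15 + 2×1.53 = 5.210 m
R = A/P = 3.290/5.210 = 0.6314 m
Q = (1/n)·A·R^(2/3)·S^(1/2) = (1/0.029) × 3.290 × 0.6314^(2/3) × 0.00034^(1/2) = 1.539 m³/s
V = Q/A = 1.539/3.290 = 0.4680 m/s

0.468 m/s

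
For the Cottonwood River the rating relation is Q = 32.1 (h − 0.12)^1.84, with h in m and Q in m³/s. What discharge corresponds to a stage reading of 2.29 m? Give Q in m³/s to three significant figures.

Q = 32.1 × (2.29 − 0.12)^1.84 = 32.1 × 2.17^1.84 = 133.5 m³/s

134 m³/s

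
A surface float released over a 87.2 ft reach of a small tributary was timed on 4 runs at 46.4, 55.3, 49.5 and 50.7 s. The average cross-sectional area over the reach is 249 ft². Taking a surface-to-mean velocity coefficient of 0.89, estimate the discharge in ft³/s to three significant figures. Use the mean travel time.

t̄ = (46.4 + 55.3 + 49.5 + 50.7) / 4 = 50.475 s
v_surface = L / t̄ = 87.2 / 50.475 = 1.728 ft/s
v_mean = 0.89 × 1.728 = 1.538 ft/s
Q = A × v_mean = 249 × 1.538 = 382.9 ft³/s

383 ft³/s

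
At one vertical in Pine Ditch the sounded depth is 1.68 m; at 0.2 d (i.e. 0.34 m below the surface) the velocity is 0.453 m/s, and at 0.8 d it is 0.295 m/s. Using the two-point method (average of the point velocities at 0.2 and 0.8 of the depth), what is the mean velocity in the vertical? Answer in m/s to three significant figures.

0.374 m/s

v̄ = (0.453 + 0.295) / 2 = 0.3740 m/s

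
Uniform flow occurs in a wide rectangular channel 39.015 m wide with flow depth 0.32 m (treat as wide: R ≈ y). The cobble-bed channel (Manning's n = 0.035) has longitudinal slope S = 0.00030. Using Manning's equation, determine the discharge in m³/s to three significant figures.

2.89 m³/s

A = b·y = 39.015 × 0.32 = 12.48 m²
Wide channel: R ≈ y = 0.32 m
Q = (1/n)·A·R^(2/3)·S^(1/2) = (1/0.035) × 12.48 × 0.3200^(2/3) × 0.00030^(1/2) = 2.891 m³/s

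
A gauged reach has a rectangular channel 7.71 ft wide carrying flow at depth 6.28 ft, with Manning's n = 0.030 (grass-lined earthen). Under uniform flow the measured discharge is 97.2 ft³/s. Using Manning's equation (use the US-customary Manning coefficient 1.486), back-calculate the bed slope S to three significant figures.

0.000514

A = b·y = 7.71 × 6.28 = 48.42 ft²
P = b + 2y = 7.71 + 2×6.28 = 20.27 ft
R = A/P = 48.42/20.27 = 2.389 ft
S = (Q·n / (1.486·A·R^(2/3)))² = (97.2×0.030 / (1.486×48.42×1.787))² = 0.0005144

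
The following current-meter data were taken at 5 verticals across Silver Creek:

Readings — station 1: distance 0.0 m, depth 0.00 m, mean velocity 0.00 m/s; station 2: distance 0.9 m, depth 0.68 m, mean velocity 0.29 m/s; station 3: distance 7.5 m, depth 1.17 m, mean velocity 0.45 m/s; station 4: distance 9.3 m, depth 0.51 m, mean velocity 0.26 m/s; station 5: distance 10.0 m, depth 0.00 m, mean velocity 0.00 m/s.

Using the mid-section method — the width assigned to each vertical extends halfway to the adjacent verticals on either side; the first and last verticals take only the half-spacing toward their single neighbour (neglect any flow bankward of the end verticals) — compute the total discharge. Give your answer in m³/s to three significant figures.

w_2 = (7.5 − 0.0)/2 = 3.75 m; q_2 = 0.29 × 0.68 × 3.75 = 0.7395 m³/s
w_3 = (9.3 − 0.9)/2 = 4.2 m; q_3 = 0.45 × 1.17 × 4.2 = 2.211 m³/s
w_4 = (10.0 − 7.5)/2 = 1.25 m; q_4 = 0.26 × 0.51 × 1.25 = 0.1658 m³/s
Stations 1, 5 contribute zero (depth or velocity is 0).
Q = Σ qᵢ = 3.117 m³/s

3.12 m³/s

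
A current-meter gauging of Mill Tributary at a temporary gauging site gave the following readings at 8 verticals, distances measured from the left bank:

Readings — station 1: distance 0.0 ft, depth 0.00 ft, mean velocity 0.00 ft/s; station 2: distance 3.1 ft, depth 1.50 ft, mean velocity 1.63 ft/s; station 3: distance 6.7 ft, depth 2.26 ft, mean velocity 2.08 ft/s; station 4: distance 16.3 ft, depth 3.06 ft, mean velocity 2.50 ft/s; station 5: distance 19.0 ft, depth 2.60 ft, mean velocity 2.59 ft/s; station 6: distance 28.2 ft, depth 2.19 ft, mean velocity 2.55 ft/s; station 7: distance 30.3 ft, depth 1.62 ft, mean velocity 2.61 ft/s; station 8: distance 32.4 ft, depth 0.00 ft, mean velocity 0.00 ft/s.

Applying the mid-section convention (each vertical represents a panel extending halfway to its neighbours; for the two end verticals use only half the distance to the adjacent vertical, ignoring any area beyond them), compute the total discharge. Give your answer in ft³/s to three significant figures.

167 ft³/s

w_2 = (6.7 − 0.0)/2 = 3.35 ft; q_2 = 1.63 × 1.50 × 3.35 = 8.191 ft³/s
w_3 = (16.3 − 3.1)/2 = 6.6 ft; q_3 = 2.08 × 2.26 × 6.6 = 31.03 ft³/s
w_4 = (19.0 − 6.7)/2 = 6.15 ft; q_4 = 2.50 × 3.06 × 6.15 = 47.05 ft³/s
w_5 = (28.2 − 16.3)/2 = 5.95 ft; q_5 = 2.59 × 2.60 × 5.95 = 40.07 ft³/s
w_6 = (30.3 − 19.0)/2 = 5.65 ft; q_6 = 2.55 × 2.19 × 5.65 = 31.55 ft³/s
w_7 = (32.4 − 28.2)/2 = 2.1 ft; q_7 = 2.61 × 1.62 × 2.1 = 8.879 ft³/s
Stations 1, 8 contribute zero (depth or velocity is 0).
Q = Σ qᵢ = 166.8 ft³/s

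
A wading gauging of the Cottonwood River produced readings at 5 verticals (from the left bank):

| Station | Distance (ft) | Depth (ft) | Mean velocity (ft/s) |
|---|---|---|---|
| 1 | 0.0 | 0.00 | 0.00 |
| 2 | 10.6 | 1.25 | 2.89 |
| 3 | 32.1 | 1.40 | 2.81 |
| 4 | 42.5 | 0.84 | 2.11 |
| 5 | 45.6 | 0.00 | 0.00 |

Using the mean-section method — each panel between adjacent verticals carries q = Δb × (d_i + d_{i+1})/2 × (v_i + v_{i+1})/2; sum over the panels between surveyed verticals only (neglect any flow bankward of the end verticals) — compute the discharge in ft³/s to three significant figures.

Panel 1-2: Δb = 10.6 ft, d̄ = (0.00+1.25)/2 = 0.625, v̄ = (0.00+2.89)/2 = 1.445 → q = 10.6×0.625×1.445 = 9.573 ft³/s
Panel 2-3: Δb = 21.5 ft, d̄ = (1.25+1.40)/2 = 1.325, v̄ = (2.89+2.81)/2 = 2.85 → q = 21.5×1.325×2.85 = 81.19 ft³/s
Panel 3-4: Δb = 10.4 ft, d̄ = (1.40+0.84)/2 = 1.12, v̄ = (2.81+2.11)/2 = 2.46 → q = 10.4×1.12×2.46 = 28.65 ft³/s
Panel 4-5: Δb = 3.1 ft, d̄ = (0.84+0.00)/2 = 0.42, v̄ = (2.11+0.00)/2 = 1.055 → q = 3.1×0.42×1.055 = 1.374 ft³/s
Q = Σ q = 120.8 ft³/s

121 ft³/s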